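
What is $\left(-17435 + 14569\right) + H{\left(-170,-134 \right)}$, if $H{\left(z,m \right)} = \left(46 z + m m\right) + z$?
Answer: $7100$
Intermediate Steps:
$H{\left(z,m \right)} = m^{2} + 47 z$ ($H{\left(z,m \right)} = \left(46 z + m^{2}\right) + z = \left(m^{2} + 46 z\right) + z = m^{2} + 47 z$)
$\left(-17435 + 14569\right) + H{\left(-170,-134 \right)} = \left(-17435 + 14569\right) + \left(\left(-134\right)^{2} + 47 \left(-170\right)\right) = -2866 + \left(17956 - 7990\right) = -2866 + 9966 = 7100$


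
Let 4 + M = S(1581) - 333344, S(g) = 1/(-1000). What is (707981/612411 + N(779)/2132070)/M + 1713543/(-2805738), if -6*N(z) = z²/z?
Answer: -273197753218350908541407/447328701578915509039362 ≈ -0.61073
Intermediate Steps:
S(g) = -1/1000
N(z) = -z/6 (N(z) = -z²/(6*z) = -z/6)
M = -333348001/1000 (M = -4 + (-1/1000 - 333344) = -4 - 333344001/1000 = -333348001/1000 ≈ -3.3335e+5)
(707981/612411 + N(779)/2132070)/M + 1713543/(-2805738) = (707981/612411 - ⅙*779/2132070)/(-333348001/1000) + 1713543/(-2805738) = (707981*(1/612411) - 779/6*1/2132070)*(-1000/333348001) + 1713543*(-1/2805738) = (707981/612411 - 779/12792420)*(-1000/333348001) - 43937/71942 = (3018771078617/2611406241540)*(-1000/333348001) - 43937/71942 = -21562650561550/6217907502973444011 - 43937/71942 = -273197753218350908541407/447328701578915509039362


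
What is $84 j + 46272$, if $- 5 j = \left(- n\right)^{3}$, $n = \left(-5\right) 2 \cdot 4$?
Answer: $-1028928$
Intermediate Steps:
$n = -40$ ($n = \left(-10\right) 4 = -40$)
$j = -12800$ ($j = - \frac{\left(\left(-1\right) \left(-40\right)\right)^{3}}{5} = - \frac{40^{3}}{5} = \left(- \frac{1}{5}\right) 64000 = -12800$)
$84 j + 46272 = 84 \left(-12800\right) + 46272 = -1075200 + 46272 = -1028928$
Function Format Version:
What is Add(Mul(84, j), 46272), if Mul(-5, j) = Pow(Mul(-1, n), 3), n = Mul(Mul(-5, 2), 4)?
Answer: -1028928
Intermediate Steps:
n = -40 (n = Mul(-10, 4) = -40)
j = -12800 (j = Mul(Rational(-1, 5), Pow(Mul(-1, -40), 3)) = Mul(Rational(-1, 5), Pow(40, 3)) = Mul(Rational(-1, 5), 64000) = -12800)
Add(Mul(84, j), 46272) = Add(Mul(84, -12800), 46272) = Add(-1075200, 46272) = -1028928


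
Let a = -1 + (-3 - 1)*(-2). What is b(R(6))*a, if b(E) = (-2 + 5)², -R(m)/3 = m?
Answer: 63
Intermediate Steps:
R(m) = -3*m
b(E) = 9 (b(E) = 3² = 9)
a = 7 (a = -1 - 4*(-2) = -1 + 8 = 7)
b(R(6))*a = 9*7 = 63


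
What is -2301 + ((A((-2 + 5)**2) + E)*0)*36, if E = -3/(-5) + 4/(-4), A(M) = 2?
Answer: -2301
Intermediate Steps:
E = -2/5 (E = -3*(-1/5) + 4*(-1/4) = 3/5 - 1 = -2/5 ≈ -0.40000)
-2301 + ((A((-2 + 5)**2) + E)*0)*36 = -2301 + ((2 - 2/5)*0)*36 = -2301 + ((8/5)*0)*36 = -2301 + 0*36 = -2301 + 0 = -2301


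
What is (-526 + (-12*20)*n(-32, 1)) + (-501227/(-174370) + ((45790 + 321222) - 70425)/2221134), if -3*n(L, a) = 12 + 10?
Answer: 119773035378082/96824783895 ≈ 1237.0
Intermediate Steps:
n(L, a) = -22/3 (n(L, a) = -(12 + 10)/3 = -⅓*22 = -22/3)
(-526 + (-12*20)*n(-32, 1)) + (-501227/(-174370) + ((45790 + 321222) - 70425)/2221134) = (-526 - 12*20*(-22/3)) + (-501227/(-174370) + ((45790 + 321222) - 70425)/2221134) = (-526 - 240*(-22/3)) + (-501227*(-1/174370) + (367012 - 70425)*(1/2221134)) = (-526 + 1760) + (501227/174370 + 296587*(1/2221134)) = 1234 + (501227/174370 + 296587/2221134) = 1234 + 291252051652/96824783895 = 119773035378082/96824783895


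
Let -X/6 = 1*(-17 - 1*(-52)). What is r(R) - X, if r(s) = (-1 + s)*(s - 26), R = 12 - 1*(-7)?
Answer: 84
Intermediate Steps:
R = 19 (R = 12 + 7 = 19)
r(s) = (-1 + s)*(-26 + s)
X = -210 (X = -6*(-17 - 1*(-52)) = -6*(-17 + 52) = -6*35 = -210)
r(R) - X = (26 + 19**2 - 27*19) - 1*(-210) = (26 + 361 - 513) + 210 = -126 + 210 = 84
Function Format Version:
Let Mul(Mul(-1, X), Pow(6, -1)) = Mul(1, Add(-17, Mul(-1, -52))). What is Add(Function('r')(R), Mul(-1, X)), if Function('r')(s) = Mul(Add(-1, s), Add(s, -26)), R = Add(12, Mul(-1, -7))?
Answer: 84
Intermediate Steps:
R = 19 (R = Add(12, 7) = 19)
Function('r')(s) = Mul(Add(-1, s), Add(-26, s))
X = -210 (X = Mul(-6, Mul(1, Add(-17, Mul(-1, -52)))) = Mul(-6, Mul(1, Add(-17, 52))) = Mul(-6, Mul(1, 35)) = Mul(-6, 35) = -210)
Add(Function('r')(R), Mul(-1, X)) = Add(Add(26, Pow(19, 2), Mul(-27, 19)), Mul(-1, -210)) = Add(Add(26, 361, -513), 210) = Add(-126, 210) = 84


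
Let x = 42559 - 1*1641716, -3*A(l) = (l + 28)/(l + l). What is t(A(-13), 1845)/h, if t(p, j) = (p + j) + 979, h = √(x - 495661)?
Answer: -73429*I*√2094818/54465268 ≈ -1.9513*I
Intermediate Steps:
A(l) = -(28 + l)/(6*l) (A(l) = -(l + 28)/(3*(l + l)) = -(28 + l)/(3*(2*l)) = -(28 + l)*1/(2*l)/3 = -(28 + l)/(6*l))
x = -1599157 (x = 42559 - 1641716 = -1599157)
h = I*√2094818 (h = √(-1599157 - 495661) = √(-2094818) = I*√2094818 ≈ 1447.3*I)
t(p, j) = 979 + j + p (t(p, j) = (j + p) + 979 = 979 + j + p)
t(A(-13), 1845)/h = (979 + 1845 + (⅙)*(-28 - 1*(-13))/(-13))/((I*√2094818)) = (979 + 1845 + (⅙)*(-1/13)*(-28 + 13))*(-I*√2094818/2094818) = (979 + 1845 + (⅙)*(-1/13)*(-15))*(-I*√2094818/2094818) = (979 + 1845 + 5/26)*(-I*√2094818/2094818) = 73429*(-I*√2094818/2094818)/26 = -73429*I*√2094818/54465268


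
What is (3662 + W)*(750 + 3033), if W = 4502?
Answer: 30884412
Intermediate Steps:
(3662 + W)*(750 + 3033) = (3662 + 4502)*(750 + 3033) = 8164*3783 = 30884412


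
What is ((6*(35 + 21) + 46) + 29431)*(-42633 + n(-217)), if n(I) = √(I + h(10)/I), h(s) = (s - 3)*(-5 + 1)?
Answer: -1271017629 + 268317*I*√2573/31 ≈ -1.271e+9 + 4.3904e+5*I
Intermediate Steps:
h(s) = 12 - 4*s (h(s) = (-3 + s)*(-4) = 12 - 4*s)
n(I) = √(I - 28/I) (n(I) = √(I + (12 - 4*10)/I) = √(I + (12 - 40)/I) = √(I - 28/I))
((6*(35 + 21) + 46) + 29431)*(-42633 + n(-217)) = ((6*(35 + 21) + 46) + 29431)*(-42633 + √(-217 - 28/(-217))) = ((6*56 + 46) + 29431)*(-42633 + √(-217 - 28*(-1/217))) = ((336 + 46) + 29431)*(-42633 + √(-217 + 4/31)) = (382 + 29431)*(-42633 + √(-6723/31)) = 29813*(-42633 + 9*I*√2573/31) = -1271017629 + 268317*I*√2573/31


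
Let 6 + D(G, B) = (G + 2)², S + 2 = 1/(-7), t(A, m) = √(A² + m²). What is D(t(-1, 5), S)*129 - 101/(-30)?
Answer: 92981/30 + 516*√26 ≈ 5730.5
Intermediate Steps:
S = -15/7 (S = -2 + 1/(-7) = -2 - ⅐ = -15/7 ≈ -2.1429)
D(G, B) = -6 + (2 + G)² (D(G, B) = -6 + (G + 2)² = -6 + (2 + G)²)
D(t(-1, 5), S)*129 - 101/(-30) = (-6 + (2 + √((-1)² + 5²))²)*129 - 101/(-30) = (-6 + (2 + √(1 + 25))²)*129 - 101*(-1/30) = (-6 + (2 + √26)²)*129 + 101/30 = (-774 + 129*(2 + √26)²) + 101/30 = -23119/30 + 129*(2 + √26)²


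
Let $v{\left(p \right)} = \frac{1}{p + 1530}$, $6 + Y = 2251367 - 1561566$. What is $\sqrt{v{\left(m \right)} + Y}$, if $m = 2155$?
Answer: $\frac{4 \sqrt{585430094535}}{3685} \approx 830.54$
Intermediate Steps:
$Y = 689795$ ($Y = -6 + \left(2251367 - 1561566\right) = -6 + 689801 = 689795$)
$v{\left(p \right)} = \frac{1}{1530 + p}$
$\sqrt{v{\left(m \right)} + Y} = \sqrt{\frac{1}{1530 + 2155} + 689795} = \sqrt{\frac{1}{3685} + 689795} = \sqrt{\frac{2541894576}{3685}} = \frac{4 \sqrt{585430094535}}{3685}$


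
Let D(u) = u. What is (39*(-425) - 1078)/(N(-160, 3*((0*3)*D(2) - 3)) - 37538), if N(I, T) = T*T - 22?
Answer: 17653/37479 ≈ 0.47101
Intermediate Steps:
N(I, T) = -22 + T**2 (N(I, T) = T**2 - 22 = -22 + T**2)
(39*(-425) - 1078)/(N(-160, 3*((0*3)*D(2) - 3)) - 37538) = (39*(-425) - 1078)/((-22 + (3*((0*3)*2 - 3))**2) - 37538) = (-16575 - 1078)/((-22 + (3*(0*2 - 3))**2) - 37538) = -17653/((-22 + (3*(0 - 3))**2) - 37538) = -17653/((-22 + (3*(-3))**2) - 37538) = -17653/((-22 + (-9)**2) - 37538) = -17653/((-22 + 81) - 37538) = -17653/(59 - 37538) = -17653/(-37479) = -17653*(-1/37479) = 17653/37479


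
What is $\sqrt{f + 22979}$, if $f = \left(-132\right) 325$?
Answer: $i \sqrt{19921} \approx 141.14 i$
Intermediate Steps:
$f = -42900$
$\sqrt{f + 22979} = \sqrt{-42900 + 22979} = \sqrt{-19921} = i \sqrt{19921}$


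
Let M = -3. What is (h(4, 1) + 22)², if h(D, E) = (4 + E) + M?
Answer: 576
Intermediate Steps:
h(D, E) = 1 + E (h(D, E) = (4 + E) - 3 = 1 + E)
(h(4, 1) + 22)² = ((1 + 1) + 22)² = (2 + 22)² = 24² = 576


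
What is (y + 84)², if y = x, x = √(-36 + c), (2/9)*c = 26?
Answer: 8649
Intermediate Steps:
c = 117 (c = (9/2)*26 = 117)
x = 9 (x = √(-36 + 117) = √81 = 9)
y = 9
(y + 84)² = (9 + 84)² = 93² = 8649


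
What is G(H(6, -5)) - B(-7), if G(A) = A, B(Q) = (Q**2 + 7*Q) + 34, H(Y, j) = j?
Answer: -39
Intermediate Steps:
B(Q) = 34 + Q**2 + 7*Q
G(H(6, -5)) - B(-7) = -5 - (34 + (-7)**2 + 7*(-7)) = -5 - (34 + 49 - 49) = -5 - 1*34 = -5 - 34 = -39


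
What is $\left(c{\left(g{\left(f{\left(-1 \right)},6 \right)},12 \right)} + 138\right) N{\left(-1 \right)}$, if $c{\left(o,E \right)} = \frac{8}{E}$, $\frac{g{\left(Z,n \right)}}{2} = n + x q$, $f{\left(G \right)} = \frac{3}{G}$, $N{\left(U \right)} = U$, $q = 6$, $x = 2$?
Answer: $- \frac{416}{3} \approx -138.67$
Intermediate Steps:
$g{\left(Z,n \right)} = 24 + 2 n$ ($g{\left(Z,n \right)} = 2 \left(n + 2 \cdot 6\right) = 2 \left(n + 12\right) = 2 \left(12 + n\right) = 24 + 2 n$)
$\left(c{\left(g{\left(f{\left(-1 \right)},6 \right)},12 \right)} + 138\right) N{\left(-1 \right)} = \left(\frac{8}{12} + 138\right) \left(-1\right) = \left(8 \cdot \frac{1}{12} + 138\right) \left(-1\right) = \left(\frac{2}{3} + 138\right) \left(-1\right) = \frac{416}{3} \left(-1\right) = - \frac{416}{3}$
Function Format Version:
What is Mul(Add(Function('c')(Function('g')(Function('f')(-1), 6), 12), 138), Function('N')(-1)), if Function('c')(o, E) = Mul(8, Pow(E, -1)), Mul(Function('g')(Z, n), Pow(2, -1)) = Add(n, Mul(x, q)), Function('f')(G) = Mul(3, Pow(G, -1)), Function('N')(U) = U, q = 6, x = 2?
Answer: Rational(-416, 3) ≈ -138.67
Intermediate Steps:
Function('g')(Z, n) = Add(24, Mul(2, n)) (Function('g')(Z, n) = Mul(2, Add(n, Mul(2, 6))) = Mul(2, Add(n, 12)) = Mul(2, Add(12, n)) = Add(24, Mul(2, n)))
Mul(Add(Function('c')(Function('g')(Function('f')(-1), 6), 12), 138), Function('N')(-1)) = Mul(Add(Mul(8, Pow(12, -1)), 138), -1) = Mul(Add(Mul(8, Rational(1, 12)), 138), -1) = Mul(Add(Rational(2, 3), 138), -1) = Mul(Rational(416, 3), -1) = Rational(-416, 3)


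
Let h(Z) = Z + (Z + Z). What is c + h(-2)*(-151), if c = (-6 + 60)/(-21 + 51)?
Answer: 4539/5 ≈ 907.80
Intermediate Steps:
c = 9/5 (c = 54/30 = 54*(1/30) = 9/5 ≈ 1.8000)
h(Z) = 3*Z (h(Z) = Z + 2*Z = 3*Z)
c + h(-2)*(-151) = 9/5 + (3*(-2))*(-151) = 9/5 - 6*(-151) = 9/5 + 906 = 4539/5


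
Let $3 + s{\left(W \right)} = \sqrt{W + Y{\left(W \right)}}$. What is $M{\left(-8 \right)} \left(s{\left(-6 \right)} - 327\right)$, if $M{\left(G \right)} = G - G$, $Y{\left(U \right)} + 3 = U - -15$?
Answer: $0$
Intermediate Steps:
$Y{\left(U \right)} = 12 + U$ ($Y{\left(U \right)} = -3 + \left(U - -15\right) = -3 + \left(U + 15\right) = -3 + \left(15 + U\right) = 12 + U$)
$M{\left(G \right)} = 0$
$s{\left(W \right)} = -3 + \sqrt{12 + 2 W}$ ($s{\left(W \right)} = -3 + \sqrt{W + \left(12 + W\right)} = -3 + \sqrt{12 + 2 W}$)
$M{\left(-8 \right)} \left(s{\left(-6 \right)} - 327\right) = 0 \left(\left(-3 + \sqrt{12 + 2 \left(-6\right)}\right) - 327\right) = 0 \left(\left(-3 + \sqrt{12 - 12}\right) - 327\right) = 0 \left(\left(-3 + \sqrt{0}\right) - 327\right) = 0 \left(\left(-3 + 0\right) - 327\right) = 0 \left(-3 - 327\right) = 0 \left(-330\right) = 0$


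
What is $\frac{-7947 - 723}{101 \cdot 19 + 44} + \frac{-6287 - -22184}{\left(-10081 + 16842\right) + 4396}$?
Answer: $- \frac{21841793}{7300397} \approx -2.9919$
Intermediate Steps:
$\frac{-7947 - 723}{101 \cdot 19 + 44} + \frac{-6287 - -22184}{\left(-10081 + 16842\right) + 4396} = - \frac{8670}{1919 + 44} + \frac{-6287 + 22184}{6761 + 4396} = - \frac{8670}{1963} + \frac{15897}{11157} = \left(-8670\right) \frac{1}{1963} + 15897 \cdot \frac{1}{11157} = - \frac{8670}{1963} + \frac{5299}{3719} = - \frac{21841793}{7300397}$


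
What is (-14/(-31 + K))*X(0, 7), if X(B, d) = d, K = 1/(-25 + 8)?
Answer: 833/264 ≈ 3.1553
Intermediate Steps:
K = -1/17 (K = 1/(-17) = -1/17 ≈ -0.058824)
(-14/(-31 + K))*X(0, 7) = (-14/(-31 - 1/17))*7 = (-14/(-528/17))*7 = -17/528*(-14)*7 = (119/264)*7 = 833/264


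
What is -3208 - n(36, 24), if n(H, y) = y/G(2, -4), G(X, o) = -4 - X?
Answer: -3204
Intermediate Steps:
n(H, y) = -y/6 (n(H, y) = y/(-4 - 1*2) = y/(-4 - 2) = y/(-6) = y*(-⅙) = -y/6)
-3208 - n(36, 24) = -3208 - (-1)*24/6 = -3208 - 1*(-4) = -3208 + 4 = -3204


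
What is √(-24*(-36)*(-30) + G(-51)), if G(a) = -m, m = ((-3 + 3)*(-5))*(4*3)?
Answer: 72*I*√5 ≈ 161.0*I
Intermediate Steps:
m = 0 (m = (0*(-5))*12 = 0*12 = 0)
G(a) = 0 (G(a) = -1*0 = 0)
√(-24*(-36)*(-30) + G(-51)) = √(-24*(-36)*(-30) + 0) = √(864*(-30) + 0) = √(-25920 + 0) = √(-25920) = 72*I*√5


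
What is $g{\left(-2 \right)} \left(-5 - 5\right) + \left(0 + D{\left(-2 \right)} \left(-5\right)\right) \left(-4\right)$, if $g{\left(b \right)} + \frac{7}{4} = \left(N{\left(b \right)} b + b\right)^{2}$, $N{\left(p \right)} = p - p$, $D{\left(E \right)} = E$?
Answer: $- \frac{125}{2} \approx -62.5$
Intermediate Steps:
$N{\left(p \right)} = 0$
$g{\left(b \right)} = - \frac{7}{4} + b^{2}$ ($g{\left(b \right)} = - \frac{7}{4} + \left(0 b + b\right)^{2} = - \frac{7}{4} + \left(0 + b\right)^{2} = - \frac{7}{4} + b^{2}$)
$g{\left(-2 \right)} \left(-5 - 5\right) + \left(0 + D{\left(-2 \right)} \left(-5\right)\right) \left(-4\right) = \left(- \frac{7}{4} + \left(-2\right)^{2}\right) \left(-5 - 5\right) + \left(0 - -10\right) \left(-4\right) = \left(- \frac{7}{4} + 4\right) \left(-10\right) + \left(0 + 10\right) \left(-4\right) = \frac{9}{4} \left(-10\right) + 10 \left(-4\right) = - \frac{45}{2} - 40 = - \frac{125}{2}$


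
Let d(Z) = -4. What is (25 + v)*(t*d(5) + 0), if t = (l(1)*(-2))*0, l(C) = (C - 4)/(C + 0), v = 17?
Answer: 0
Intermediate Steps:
l(C) = (-4 + C)/C
t = 0 (t = (((-4 + 1)/1)*(-2))*0 = ((1*(-3))*(-2))*0 = -3*(-2)*0 = 6*0 = 0)
(25 + v)*(t*d(5) + 0) = (25 + 17)*(0*(-4) + 0) = 42*(0 + 0) = 42*0 = 0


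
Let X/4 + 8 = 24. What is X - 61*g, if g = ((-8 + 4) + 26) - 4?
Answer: -1034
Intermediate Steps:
X = 64 (X = -32 + 4*24 = -32 + 96 = 64)
g = 18 (g = (-4 + 26) - 4 = 22 - 4 = 18)
X - 61*g = 64 - 61*18 = 64 - 1098 = -1034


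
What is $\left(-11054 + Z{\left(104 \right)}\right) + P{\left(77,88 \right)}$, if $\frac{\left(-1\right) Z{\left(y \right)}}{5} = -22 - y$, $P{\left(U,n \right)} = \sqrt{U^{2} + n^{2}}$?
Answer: $-10424 + 11 \sqrt{113} \approx -10307.0$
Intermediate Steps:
$Z{\left(y \right)} = 110 + 5 y$ ($Z{\left(y \right)} = - 5 \left(-22 - y\right) = 110 + 5 y$)
$\left(-11054 + Z{\left(104 \right)}\right) + P{\left(77,88 \right)} = \left(-11054 + \left(110 + 5 \cdot 104\right)\right) + \sqrt{77^{2} + 88^{2}} = \left(-11054 + \left(110 + 520\right)\right) + \sqrt{5929 + 7744} = \left(-11054 + 630\right) + \sqrt{13673} = -10424 + 11 \sqrt{113}$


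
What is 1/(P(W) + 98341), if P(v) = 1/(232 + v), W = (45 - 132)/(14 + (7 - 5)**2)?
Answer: 1363/134038789 ≈ 1.0169e-5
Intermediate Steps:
W = -29/6 (W = -87/(14 + 2**2) = -87/(14 + 4) = -87/18 = -87*1/18 = -29/6 ≈ -4.8333)
1/(P(W) + 98341) = 1/(1/(232 - 29/6) + 98341) = 1/(1/(1363/6) + 98341) = 1/(6/1363 + 98341) = 1/(134038789/1363) = 1363/134038789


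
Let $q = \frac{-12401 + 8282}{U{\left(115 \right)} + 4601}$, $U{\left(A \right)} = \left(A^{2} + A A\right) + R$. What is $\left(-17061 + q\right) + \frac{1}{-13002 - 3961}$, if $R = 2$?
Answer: $- \frac{2995662146343}{175584013} \approx -17061.0$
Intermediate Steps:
$U{\left(A \right)} = 2 + 2 A^{2}$ ($U{\left(A \right)} = \left(A^{2} + A A\right) + 2 = \left(A^{2} + A^{2}\right) + 2 = 2 A^{2} + 2 = 2 + 2 A^{2}$)
$q = - \frac{1373}{10351}$ ($q = \frac{-12401 + 8282}{\left(2 + 2 \cdot 115^{2}\right) + 4601} = - \frac{4119}{\left(2 + 2 \cdot 13225\right) + 4601} = - \frac{4119}{\left(2 + 26450\right) + 4601} = - \frac{4119}{26452 + 4601} = - \frac{4119}{31053} = \left(-4119\right) \frac{1}{31053} = - \frac{1373}{10351} \approx -0.13264$)
$\left(-17061 + q\right) + \frac{1}{-13002 - 3961} = \left(-17061 - \frac{1373}{10351}\right) + \frac{1}{-13002 - 3961} = - \frac{176599784}{10351} + \frac{1}{-16963} = - \frac{176599784}{10351} - \frac{1}{16963} = - \frac{2995662146343}{175584013}$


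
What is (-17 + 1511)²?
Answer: 2232036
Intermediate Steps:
(-17 + 1511)² = 1494² = 2232036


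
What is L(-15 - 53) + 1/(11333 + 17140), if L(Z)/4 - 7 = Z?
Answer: -6947411/28473 ≈ -244.00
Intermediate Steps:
L(Z) = 28 + 4*Z
L(-15 - 53) + 1/(11333 + 17140) = (28 + 4*(-15 - 53)) + 1/(11333 + 17140) = (28 + 4*(-68)) + 1/28473 = (28 - 272) + 1/28473 = -244 + 1/28473 = -6947411/28473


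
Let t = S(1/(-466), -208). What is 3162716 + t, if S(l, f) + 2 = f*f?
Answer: 3205978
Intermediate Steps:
S(l, f) = -2 + f² (S(l, f) = -2 + f*f = -2 + f²)
t = 43262 (t = -2 + (-208)² = -2 + 43264 = 43262)
3162716 + t = 3162716 + 43262 = 3205978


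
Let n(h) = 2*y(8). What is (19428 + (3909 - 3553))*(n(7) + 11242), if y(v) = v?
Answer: 222728272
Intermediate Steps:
n(h) = 16 (n(h) = 2*8 = 16)
(19428 + (3909 - 3553))*(n(7) + 11242) = (19428 + (3909 - 3553))*(16 + 11242) = (19428 + 356)*11258 = 19784*11258 = 222728272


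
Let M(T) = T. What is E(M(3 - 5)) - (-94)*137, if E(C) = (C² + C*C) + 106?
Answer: 12992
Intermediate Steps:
E(C) = 106 + 2*C² (E(C) = (C² + C²) + 106 = 2*C² + 106 = 106 + 2*C²)
E(M(3 - 5)) - (-94)*137 = (106 + 2*(3 - 5)²) - (-94)*137 = (106 + 2*(-2)²) - 1*(-12878) = (106 + 2*4) + 12878 = (106 + 8) + 12878 = 114 + 12878 = 12992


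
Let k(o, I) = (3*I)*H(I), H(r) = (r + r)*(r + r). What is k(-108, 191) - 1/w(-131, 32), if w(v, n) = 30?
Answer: 2508433559/30 ≈ 8.3614e+7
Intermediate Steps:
H(r) = 4*r² (H(r) = (2*r)*(2*r) = 4*r²)
k(o, I) = 12*I³ (k(o, I) = (3*I)*(4*I²) = 12*I³)
k(-108, 191) - 1/w(-131, 32) = 12*191³ - 1/30 = 12*6967871 - 1*1/30 = 83614452 - 1/30 = 2508433559/30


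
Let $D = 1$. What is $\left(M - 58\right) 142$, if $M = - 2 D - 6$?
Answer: $-9372$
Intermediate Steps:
$M = -8$ ($M = \left(-2\right) 1 - 6 = -2 - 6 = -8$)
$\left(M - 58\right) 142 = \left(-8 - 58\right) 142 = \left(-66\right) 142 = -9372$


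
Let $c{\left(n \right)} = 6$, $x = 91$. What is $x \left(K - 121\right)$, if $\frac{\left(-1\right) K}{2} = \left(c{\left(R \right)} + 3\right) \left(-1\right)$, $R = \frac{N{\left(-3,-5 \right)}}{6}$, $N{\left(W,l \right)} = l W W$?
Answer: $-9373$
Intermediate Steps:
$N{\left(W,l \right)} = l W^{2}$ ($N{\left(W,l \right)} = W l W = l W^{2}$)
$R = - \frac{15}{2}$ ($R = \frac{\left(-5\right) \left(-3\right)^{2}}{6} = \left(-5\right) 9 \cdot \frac{1}{6} = \left(-45\right) \frac{1}{6} = - \frac{15}{2} \approx -7.5$)
$K = 18$ ($K = - 2 \left(6 + 3\right) \left(-1\right) = - 2 \cdot 9 \left(-1\right) = \left(-2\right) \left(-9\right) = 18$)
$x \left(K - 121\right) = 91 \left(18 - 121\right) = 91 \left(-103\right) = -9373$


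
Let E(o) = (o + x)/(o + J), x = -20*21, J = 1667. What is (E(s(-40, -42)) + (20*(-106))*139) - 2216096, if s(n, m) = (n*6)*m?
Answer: -29494076012/11747 ≈ -2.5108e+6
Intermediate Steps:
x = -420
s(n, m) = 6*m*n (s(n, m) = (6*n)*m = 6*m*n)
E(o) = (-420 + o)/(1667 + o) (E(o) = (o - 420)/(o + 1667) = (-420 + o)/(1667 + o))
(E(s(-40, -42)) + (20*(-106))*139) - 2216096 = ((-420 + 6*(-42)*(-40))/(1667 + 6*(-42)*(-40)) + (20*(-106))*139) - 2216096 = ((-420 + 10080)/(1667 + 10080) - 2120*139) - 2216096 = (9660/11747 - 294680) - 2216096 = -3461596300/11747 - 2216096 = -29494076012/11747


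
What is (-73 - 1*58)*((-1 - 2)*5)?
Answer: 1965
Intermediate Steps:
(-73 - 1*58)*((-1 - 2)*5) = (-73 - 58)*(-3*5) = -131*(-15) = 1965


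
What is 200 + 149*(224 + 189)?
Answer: 61737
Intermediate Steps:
200 + 149*(224 + 189) = 200 + 149*413 = 200 + 61537 = 61737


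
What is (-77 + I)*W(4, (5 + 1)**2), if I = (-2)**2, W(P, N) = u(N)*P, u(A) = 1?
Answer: -292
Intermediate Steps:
W(P, N) = P (W(P, N) = 1*P = P)
I = 4
(-77 + I)*W(4, (5 + 1)**2) = (-77 + 4)*4 = -73*4 = -292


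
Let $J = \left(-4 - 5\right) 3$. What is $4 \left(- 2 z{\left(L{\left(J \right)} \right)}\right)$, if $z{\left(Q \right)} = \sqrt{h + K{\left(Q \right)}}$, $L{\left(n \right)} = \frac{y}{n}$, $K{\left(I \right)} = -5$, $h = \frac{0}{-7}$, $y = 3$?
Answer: $- 8 i \sqrt{5} \approx - 17.889 i$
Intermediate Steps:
$h = 0$ ($h = 0 \left(- \frac{1}{7}\right) = 0$)
$J = -27$ ($J = \left(-9\right) 3 = -27$)
$L{\left(n \right)} = \frac{3}{n}$
$z{\left(Q \right)} = i \sqrt{5}$ ($z{\left(Q \right)} = \sqrt{0 - 5} = \sqrt{-5} = i \sqrt{5}$)
$4 \left(- 2 z{\left(L{\left(J \right)} \right)}\right) = 4 \left(- 2 i \sqrt{5}\right) = - 8 i \sqrt{5}$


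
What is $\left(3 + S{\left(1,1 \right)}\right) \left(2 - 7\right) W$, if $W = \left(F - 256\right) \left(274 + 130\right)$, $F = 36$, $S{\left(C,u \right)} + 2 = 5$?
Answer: $2666400$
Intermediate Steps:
$S{\left(C,u \right)} = 3$ ($S{\left(C,u \right)} = -2 + 5 = 3$)
$W = -88880$ ($W = \left(36 - 256\right) \left(274 + 130\right) = \left(36 - 256\right) 404 = \left(-220\right) 404 = -88880$)
$\left(3 + S{\left(1,1 \right)}\right) \left(2 - 7\right) W = \left(3 + 3\right) \left(2 - 7\right) \left(-88880\right) = 6 \left(-5\right) \left(-88880\right) = \left(-30\right) \left(-88880\right) = 2666400$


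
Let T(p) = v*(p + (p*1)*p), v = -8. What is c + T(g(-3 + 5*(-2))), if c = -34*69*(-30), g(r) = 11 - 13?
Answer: 70364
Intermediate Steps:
g(r) = -2
c = 70380 (c = -2346*(-30) = 70380)
T(p) = -8*p - 8*p² (T(p) = -8*(p + (p*1)*p) = -8*(p + p*p) = -8*(p + p²) = -8*p - 8*p²)
c + T(g(-3 + 5*(-2))) = 70380 - 8*(-2)*(1 - 2) = 70380 - 8*(-2)*(-1) = 70380 - 16 = 70364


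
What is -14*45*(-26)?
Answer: 16380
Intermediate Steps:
-14*45*(-26) = -630*(-26) = 16380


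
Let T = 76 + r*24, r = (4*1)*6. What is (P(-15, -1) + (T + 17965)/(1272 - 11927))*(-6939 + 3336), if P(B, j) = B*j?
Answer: -508772424/10655 ≈ -47750.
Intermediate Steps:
r = 24 (r = 4*6 = 24)
T = 652 (T = 76 + 24*24 = 76 + 576 = 652)
(P(-15, -1) + (T + 17965)/(1272 - 11927))*(-6939 + 3336) = (-15*(-1) + (652 + 17965)/(1272 - 11927))*(-6939 + 3336) = (15 + 18617/(-10655))*(-3603) = (15 + 18617*(-1/10655))*(-3603) = (15 - 18617/10655)*(-3603) = (141208/10655)*(-3603) = -508772424/10655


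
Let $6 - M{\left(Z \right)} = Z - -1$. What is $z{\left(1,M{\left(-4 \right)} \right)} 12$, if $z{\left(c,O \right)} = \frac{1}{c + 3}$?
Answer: $3$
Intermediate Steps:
$M{\left(Z \right)} = 5 - Z$ ($M{\left(Z \right)} = 6 - \left(Z - -1\right) = 6 - \left(Z + 1\right) = 6 - \left(1 + Z\right) = 5 - Z$)
$z{\left(c,O \right)} = \frac{1}{3 + c}$
$z{\left(1,M{\left(-4 \right)} \right)} 12 = \frac{1}{3 + 1} \cdot 12 = \frac{1}{4} \cdot 12 = 3$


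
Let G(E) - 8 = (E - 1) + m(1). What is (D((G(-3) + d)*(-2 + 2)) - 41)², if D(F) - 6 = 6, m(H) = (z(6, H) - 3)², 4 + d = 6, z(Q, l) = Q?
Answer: 841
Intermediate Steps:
d = 2 (d = -4 + 6 = 2)
m(H) = 9 (m(H) = (6 - 3)² = 3² = 9)
G(E) = 16 + E (G(E) = 8 + ((E - 1) + 9) = 8 + ((-1 + E) + 9) = 8 + (8 + E) = 16 + E)
D(F) = 12 (D(F) = 6 + 6 = 12)
(D((G(-3) + d)*(-2 + 2)) - 41)² = (12 - 41)² = (-29)² = 841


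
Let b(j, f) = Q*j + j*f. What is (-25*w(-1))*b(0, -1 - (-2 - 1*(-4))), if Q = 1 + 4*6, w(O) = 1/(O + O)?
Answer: 0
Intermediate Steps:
w(O) = 1/(2*O)
Q = 25 (Q = 1 + 24 = 25)
b(j, f) = 25*j + f*j (b(j, f) = 25*j + j*f = 25*j + f*j)
(-25*w(-1))*b(0, -1 - (-2 - 1*(-4))) = (-25/(2*(-1)))*(0*(25 + (-1 - (-2 - 1*(-4))))) = (-25*(-1)/2)*(0*(25 + (-1 - (-2 + 4)))) = (-25*(-½))*(0*(25 + (-1 - 1*2))) = 25*(0*(25 + (-1 - 2)))/2 = 25*(0*(25 - 3))/2 = 25*(0*22)/2 = (25/2)*0 = 0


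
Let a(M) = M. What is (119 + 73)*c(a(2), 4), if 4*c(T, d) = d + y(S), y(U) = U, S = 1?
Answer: 240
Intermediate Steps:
c(T, d) = ¼ + d/4 (c(T, d) = (d + 1)/4 = (1 + d)/4 = ¼ + d/4)
(119 + 73)*c(a(2), 4) = (119 + 73)*(¼ + (¼)*4) = 192*(¼ + 1) = 192*(5/4) = 240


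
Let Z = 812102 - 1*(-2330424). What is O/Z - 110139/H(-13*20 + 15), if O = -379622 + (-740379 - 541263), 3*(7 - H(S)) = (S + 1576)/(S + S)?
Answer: -254403936043262/18259647323 ≈ -13933.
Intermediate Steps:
H(S) = 7 - (1576 + S)/(6*S) (H(S) = 7 - (S + 1576)/(3*(S + S)) = 7 - (1576 + S)/(3*(2*S)) = 7 - (1576 + S)*1/(2*S)/3 = 7 - (1576 + S)/(6*S))
Z = 3142526 (Z = 812102 + 2330424 = 3142526)
O = -1661264 (O = -379622 - 1281642 = -1661264)
O/Z - 110139/H(-13*20 + 15) = -1661264/3142526 - 110139*6*(-13*20 + 15)/(-1576 + 41*(-13*20 + 15)) = -1661264*1/3142526 - 110139*6*(-260 + 15)/(-1576 + 41*(-260 + 15)) = -830632/1571263 - 110139*(-1470/(-1576 + 41*(-245))) = -830632/1571263 - 110139*(-1470/(-1576 - 10045)) = -830632/1571263 - 110139/((⅙)*(-1/245)*(-11621)) = -830632/1571263 - 110139/11621/1470 = -830632/1571263 - 110139*1470/11621 = -830632/1571263 - 161904330/11621 = -254403936043262/18259647323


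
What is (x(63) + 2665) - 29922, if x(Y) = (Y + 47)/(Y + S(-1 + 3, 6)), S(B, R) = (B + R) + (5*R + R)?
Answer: -2916389/107 ≈ -27256.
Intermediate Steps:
S(B, R) = B + 7*R (S(B, R) = (B + R) + 6*R = B + 7*R)
x(Y) = (47 + Y)/(44 + Y) (x(Y) = (Y + 47)/(Y + ((-1 + 3) + 7*6)) = (47 + Y)/(Y + (2 + 42)) = (47 + Y)/(Y + 44) = (47 + Y)/(44 + Y))
(x(63) + 2665) - 29922 = ((47 + 63)/(44 + 63) + 2665) - 29922 = (110/107 + 2665) - 29922 = 285265/107 - 29922 = -2916389/107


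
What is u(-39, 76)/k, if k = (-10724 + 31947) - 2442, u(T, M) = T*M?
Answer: -2964/18781 ≈ -0.15782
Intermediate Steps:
u(T, M) = M*T
k = 18781 (k = 21223 - 2442 = 18781)
u(-39, 76)/k = (76*(-39))/18781 = -2964*1/18781 = -2964/18781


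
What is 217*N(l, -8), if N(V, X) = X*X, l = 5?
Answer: 13888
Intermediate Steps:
N(V, X) = X²
217*N(l, -8) = 217*(-8)² = 217*64 = 13888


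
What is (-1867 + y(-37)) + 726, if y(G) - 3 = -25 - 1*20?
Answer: -1183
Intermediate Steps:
y(G) = -42 (y(G) = 3 + (-25 - 1*20) = 3 + (-25 - 20) = 3 - 45 = -42)
(-1867 + y(-37)) + 726 = (-1867 - 42) + 726 = -1909 + 726 = -1183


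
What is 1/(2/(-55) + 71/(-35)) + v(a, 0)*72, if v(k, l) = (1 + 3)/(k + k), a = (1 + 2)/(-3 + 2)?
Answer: -7709/159 ≈ -48.484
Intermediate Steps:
a = -3 (a = 3/(-1) = 3*(-1) = -3)
v(k, l) = 2/k (v(k, l) = 4/((2*k)) = 4*(1/(2*k)) = 2/k)
1/(2/(-55) + 71/(-35)) + v(a, 0)*72 = 1/(2/(-55) + 71/(-35)) + (2/(-3))*72 = 1/(2*(-1/55) + 71*(-1/35)) + (2*(-⅓))*72 = 1/(-2/55 - 71/35) - ⅔*72 = 1/(-159/77) - 48 = -77/159 - 48 = -7709/159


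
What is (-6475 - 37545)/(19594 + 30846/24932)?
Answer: -548753320/244274227 ≈ -2.2465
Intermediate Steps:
(-6475 - 37545)/(19594 + 30846/24932) = -44020/(19594 + 30846*(1/24932)) = -44020/(19594 + 15423/12466) = -44020/244274227/12466 = -44020*12466/244274227 = -548753320/244274227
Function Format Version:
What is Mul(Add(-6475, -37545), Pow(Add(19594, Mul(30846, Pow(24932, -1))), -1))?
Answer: Rational(-548753320, 244274227) ≈ -2.2465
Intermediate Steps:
Mul(Add(-6475, -37545), Pow(Add(19594, Mul(30846, Pow(24932, -1))), -1)) = Mul(-44020, Pow(Add(19594, Mul(30846, Rational(1, 24932))), -1)) = Mul(-44020, Pow(Add(19594, Rational(15423, 12466)), -1)) = Mul(-44020, Pow(Rational(244274227, 12466), -1)) = Mul(-44020, Rational(12466, 244274227)) = Rational(-548753320, 244274227)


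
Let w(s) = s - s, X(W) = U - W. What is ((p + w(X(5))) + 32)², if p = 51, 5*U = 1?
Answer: 6889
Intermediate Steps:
U = ⅕ (U = (⅕)*1 = ⅕ ≈ 0.20000)
X(W) = ⅕ - W
w(s) = 0
((p + w(X(5))) + 32)² = ((51 + 0) + 32)² = (51 + 32)² = 83² = 6889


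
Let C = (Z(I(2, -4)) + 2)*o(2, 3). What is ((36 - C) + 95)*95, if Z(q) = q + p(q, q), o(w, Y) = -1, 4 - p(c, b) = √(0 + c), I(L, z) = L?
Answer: 13205 - 95*√2 ≈ 13071.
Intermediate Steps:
p(c, b) = 4 - √c (p(c, b) = 4 - √(0 + c) = 4 - √c)
Z(q) = 4 + q - √q (Z(q) = q + (4 - √q) = 4 + q - √q)
C = -8 + √2 (C = ((4 + 2 - √2) + 2)*(-1) = ((6 - √2) + 2)*(-1) = (8 - √2)*(-1) = -8 + √2 ≈ -6.5858)
((36 - C) + 95)*95 = ((36 - (-8 + √2)) + 95)*95 = ((36 + (8 - √2)) + 95)*95 = ((44 - √2) + 95)*95 = (139 - √2)*95 = 13205 - 95*√2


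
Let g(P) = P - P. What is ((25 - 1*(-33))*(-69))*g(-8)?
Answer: 0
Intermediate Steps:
g(P) = 0
((25 - 1*(-33))*(-69))*g(-8) = ((25 - 1*(-33))*(-69))*0 = ((25 + 33)*(-69))*0 = (58*(-69))*0 = -4002*0 = 0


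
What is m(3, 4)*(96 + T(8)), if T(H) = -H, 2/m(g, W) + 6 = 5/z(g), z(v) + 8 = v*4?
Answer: -704/19 ≈ -37.053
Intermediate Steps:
z(v) = -8 + 4*v (z(v) = -8 + v*4 = -8 + 4*v)
m(g, W) = 2/(-6 + 5/(-8 + 4*g))
m(3, 4)*(96 + T(8)) = (8*(2 - 1*3)/(-53 + 24*3))*(96 - 1*8) = (8*(2 - 3)/(-53 + 72))*(96 - 8) = (8*(-1)/19)*88 = (8*(1/19)*(-1))*88 = -8/19*88 = -704/19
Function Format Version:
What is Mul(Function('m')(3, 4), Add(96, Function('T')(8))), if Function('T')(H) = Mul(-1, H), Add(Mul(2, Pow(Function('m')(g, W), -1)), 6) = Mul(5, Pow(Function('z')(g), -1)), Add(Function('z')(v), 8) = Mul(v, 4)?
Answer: Rational(-704, 19) ≈ -37.053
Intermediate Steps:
Function('z')(v) = Add(-8, Mul(4, v)) (Function('z')(v) = Add(-8, Mul(v, 4)) = Add(-8, Mul(4, v)))
Function('m')(g, W) = Mul(2, Pow(Add(-6, Mul(5, Pow(Add(-8, Mul(4, g)), -1))), -1))
Mul(Function('m')(3, 4), Add(96, Function('T')(8))) = Mul(Mul(8, Pow(Add(-53, Mul(24, 3)), -1), Add(2, Mul(-1, 3))), Add(96, Mul(-1, 8))) = Mul(Mul(8, Pow(Add(-53, 72), -1), Add(2, -3)), Add(96, -8)) = Mul(Mul(8, Pow(19, -1), -1), 88) = Mul(Mul(8, Rational(1, 19), -1), 88) = Mul(Rational(-8, 19), 88) = Rational(-704, 19)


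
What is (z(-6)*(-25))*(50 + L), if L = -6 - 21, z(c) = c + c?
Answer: 6900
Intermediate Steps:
z(c) = 2*c
L = -27
(z(-6)*(-25))*(50 + L) = ((2*(-6))*(-25))*(50 - 27) = -12*(-25)*23 = 300*23 = 6900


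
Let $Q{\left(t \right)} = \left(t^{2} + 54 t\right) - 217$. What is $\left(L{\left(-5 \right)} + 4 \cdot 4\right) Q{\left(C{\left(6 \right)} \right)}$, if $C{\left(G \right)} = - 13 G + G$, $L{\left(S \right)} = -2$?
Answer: $15106$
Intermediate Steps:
$C{\left(G \right)} = - 12 G$
$Q{\left(t \right)} = -217 + t^{2} + 54 t$
$\left(L{\left(-5 \right)} + 4 \cdot 4\right) Q{\left(C{\left(6 \right)} \right)} = \left(-2 + 4 \cdot 4\right) \left(-217 + \left(\left(-12\right) 6\right)^{2} + 54 \left(\left(-12\right) 6\right)\right) = \left(-2 + 16\right) \left(-217 + \left(-72\right)^{2} + 54 \left(-72\right)\right) = 14 \left(-217 + 5184 - 3888\right) = 14 \cdot 1079 = 15106$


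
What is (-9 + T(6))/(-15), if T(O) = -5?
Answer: 14/15 ≈ 0.93333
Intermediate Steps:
(-9 + T(6))/(-15) = (-9 - 5)/(-15) = -1/15*(-14) = 14/15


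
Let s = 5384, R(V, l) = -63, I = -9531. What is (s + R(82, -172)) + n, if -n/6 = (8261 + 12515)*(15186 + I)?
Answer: -704924359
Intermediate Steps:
n = -704929680 (n = -6*(8261 + 12515)*(15186 - 9531) = -124656*5655 = -6*117488280 = -704929680)
(s + R(82, -172)) + n = (5384 - 63) - 704929680 = 5321 - 704929680 = -704924359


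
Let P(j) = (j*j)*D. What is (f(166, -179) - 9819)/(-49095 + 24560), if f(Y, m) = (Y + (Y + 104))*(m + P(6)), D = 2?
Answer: 56471/24535 ≈ 2.3017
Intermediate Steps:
P(j) = 2*j² (P(j) = (j*j)*2 = j²*2 = 2*j²)
f(Y, m) = (72 + m)*(104 + 2*Y) (f(Y, m) = (Y + (Y + 104))*(m + 2*6²) = (Y + (104 + Y))*(m + 2*36) = (104 + 2*Y)*(m + 72) = (104 + 2*Y)*(72 + m) = (72 + m)*(104 + 2*Y))
(f(166, -179) - 9819)/(-49095 + 24560) = ((7488 + 104*(-179) + 144*166 + 2*166*(-179)) - 9819)/(-49095 + 24560) = ((7488 - 18616 + 23904 - 59428) - 9819)/(-24535) = (-46652 - 9819)*(-1/24535) = -56471*(-1/24535) = 56471/24535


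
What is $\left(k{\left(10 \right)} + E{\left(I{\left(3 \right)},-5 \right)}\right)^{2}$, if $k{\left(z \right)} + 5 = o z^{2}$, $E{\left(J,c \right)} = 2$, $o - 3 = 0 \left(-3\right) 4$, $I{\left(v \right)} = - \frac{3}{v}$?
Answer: $88209$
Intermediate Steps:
$o = 3$ ($o = 3 + 0 \left(-3\right) 4 = 3 + 0 \cdot 4 = 3 + 0 = 3$)
$k{\left(z \right)} = -5 + 3 z^{2}$
$\left(k{\left(10 \right)} + E{\left(I{\left(3 \right)},-5 \right)}\right)^{2} = \left(\left(-5 + 3 \cdot 10^{2}\right) + 2\right)^{2} = \left(\left(-5 + 3 \cdot 100\right) + 2\right)^{2} = \left(\left(-5 + 300\right) + 2\right)^{2} = \left(295 + 2\right)^{2} = 297^{2} = 88209$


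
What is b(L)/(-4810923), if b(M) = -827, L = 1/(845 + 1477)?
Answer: 827/4810923 ≈ 0.00017190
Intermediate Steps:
L = 1/2322 ≈ 0.00043066
b(L)/(-4810923) = -827/(-4810923) = -827*(-1/4810923) = 827/4810923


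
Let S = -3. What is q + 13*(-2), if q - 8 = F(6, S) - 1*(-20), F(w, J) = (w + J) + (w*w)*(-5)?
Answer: -175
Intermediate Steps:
F(w, J) = J + w - 5*w² (F(w, J) = (J + w) + w²*(-5) = (J + w) - 5*w² = J + w - 5*w²)
q = -149 (q = 8 + ((-3 + 6 - 5*6²) - 1*(-20)) = 8 + ((-3 + 6 - 5*36) + 20) = 8 + ((-3 + 6 - 180) + 20) = 8 + (-177 + 20) = 8 - 157 = -149)
q + 13*(-2) = -149 + 13*(-2) = -149 - 26 = -175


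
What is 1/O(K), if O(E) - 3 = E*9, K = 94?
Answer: 1/849 ≈ 0.0011779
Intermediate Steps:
O(E) = 3 + 9*E (O(E) = 3 + E*9 = 3 + 9*E)
1/O(K) = 1/(3 + 9*94) = 1/(3 + 846) = 1/849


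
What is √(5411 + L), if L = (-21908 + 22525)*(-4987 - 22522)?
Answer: I*√16967642 ≈ 4119.2*I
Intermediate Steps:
L = -16973053 (L = 617*(-27509) = -16973053)
√(5411 + L) = √(5411 - 16973053) = √(-16967642) = I*√16967642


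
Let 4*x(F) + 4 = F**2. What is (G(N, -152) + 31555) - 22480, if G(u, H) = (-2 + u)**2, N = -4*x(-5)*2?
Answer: 11011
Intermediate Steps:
x(F) = -1 + F**2/4
N = -42 (N = -4*(-1 + (1/4)*(-5)**2)*2 = -4*(-1 + (1/4)*25)*2 = -4*(-1 + 25/4)*2 = -4*21/4*2 = -21*2 = -42)
(G(N, -152) + 31555) - 22480 = ((-2 - 42)**2 + 31555) - 22480 = ((-44)**2 + 31555) - 22480 = (1936 + 31555) - 22480 = 33491 - 22480 = 11011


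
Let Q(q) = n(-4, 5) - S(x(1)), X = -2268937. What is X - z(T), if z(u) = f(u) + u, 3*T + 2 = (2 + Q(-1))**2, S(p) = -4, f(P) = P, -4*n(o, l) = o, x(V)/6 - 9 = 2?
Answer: -6806905/3 ≈ -2.2690e+6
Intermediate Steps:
x(V) = 66 (x(V) = 54 + 6*2 = 54 + 12 = 66)
n(o, l) = -o/4
Q(q) = 5 (Q(q) = -1/4*(-4) - 1*(-4) = 1 + 4 = 5)
T = 47/3 (T = -2/3 + (2 + 5)**2/3 = -2/3 + (1/3)*7**2 = -2/3 + (1/3)*49 = -2/3 + 49/3 = 47/3 ≈ 15.667)
z(u) = 2*u (z(u) = u + u = 2*u)
X - z(T) = -2268937 - 2*47/3 = -2268937 - 1*94/3 = -2268937 - 94/3 = -6806905/3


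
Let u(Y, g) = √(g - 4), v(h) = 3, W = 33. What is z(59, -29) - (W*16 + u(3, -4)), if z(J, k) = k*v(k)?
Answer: -615 - 2*I*√2 ≈ -615.0 - 2.8284*I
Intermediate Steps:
u(Y, g) = √(-4 + g)
z(J, k) = 3*k (z(J, k) = k*3 = 3*k)
z(59, -29) - (W*16 + u(3, -4)) = 3*(-29) - (33*16 + √(-4 - 4)) = -87 - (528 + √(-8)) = -87 - (528 + 2*I*√2) = -87 + (-528 - 2*I*√2) = -615 - 2*I*√2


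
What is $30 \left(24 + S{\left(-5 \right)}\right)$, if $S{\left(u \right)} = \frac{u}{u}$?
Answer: $750$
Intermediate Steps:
$S{\left(u \right)} = 1$
$30 \left(24 + S{\left(-5 \right)}\right) = 30 \left(24 + 1\right) = 30 \cdot 25 = 750$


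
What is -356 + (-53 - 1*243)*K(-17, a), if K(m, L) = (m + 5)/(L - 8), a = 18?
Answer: -⅘ ≈ -0.80000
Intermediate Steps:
K(m, L) = (5 + m)/(-8 + L)
-356 + (-53 - 1*243)*K(-17, a) = -356 + (-53 - 1*243)*((5 - 17)/(-8 + 18)) = -356 + (-53 - 243)*(-12/10) = -356 - 148*(-12)/5 = -356 - 296*(-6/5) = -356 + 1776/5 = -⅘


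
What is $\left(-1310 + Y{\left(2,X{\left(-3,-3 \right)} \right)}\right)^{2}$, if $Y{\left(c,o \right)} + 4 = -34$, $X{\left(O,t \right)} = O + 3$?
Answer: $1817104$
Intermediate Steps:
$X{\left(O,t \right)} = 3 + O$
$Y{\left(c,o \right)} = -38$ ($Y{\left(c,o \right)} = -4 - 34 = -38$)
$\left(-1310 + Y{\left(2,X{\left(-3,-3 \right)} \right)}\right)^{2} = \left(-1310 - 38\right)^{2} = \left(-1348\right)^{2} = 1817104$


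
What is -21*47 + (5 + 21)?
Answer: -961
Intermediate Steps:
-21*47 + (5 + 21) = -987 + 26 = -961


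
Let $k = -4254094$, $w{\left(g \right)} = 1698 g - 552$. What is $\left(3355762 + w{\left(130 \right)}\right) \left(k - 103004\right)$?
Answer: $-15580764593100$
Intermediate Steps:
$w{\left(g \right)} = -552 + 1698 g$
$\left(3355762 + w{\left(130 \right)}\right) \left(k - 103004\right) = \left(3355762 + \left(-552 + 1698 \cdot 130\right)\right) \left(-4254094 - 103004\right) = \left(3355762 + \left(-552 + 220740\right)\right) \left(-4357098\right) = \left(3355762 + 220188\right) \left(-4357098\right) = 3575950 \left(-4357098\right) = -15580764593100$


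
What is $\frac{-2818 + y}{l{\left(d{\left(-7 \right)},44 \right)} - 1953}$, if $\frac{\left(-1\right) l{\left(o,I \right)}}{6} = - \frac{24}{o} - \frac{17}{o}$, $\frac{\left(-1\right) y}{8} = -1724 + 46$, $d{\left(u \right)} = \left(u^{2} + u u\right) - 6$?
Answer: $- \frac{487876}{89715} \approx -5.4381$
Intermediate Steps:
$d{\left(u \right)} = -6 + 2 u^{2}$ ($d{\left(u \right)} = \left(u^{2} + u^{2}\right) - 6 = 2 u^{2} - 6 = -6 + 2 u^{2}$)
$y = 13424$ ($y = - 8 \left(-1724 + 46\right) = \left(-8\right) \left(-1678\right) = 13424$)
$l{\left(o,I \right)} = \frac{246}{o}$ ($l{\left(o,I \right)} = - 6 \left(- \frac{24}{o} - \frac{17}{o}\right) = - 6 \left(- \frac{41}{o}\right) = \frac{246}{o}$)
$\frac{-2818 + y}{l{\left(d{\left(-7 \right)},44 \right)} - 1953} = \frac{-2818 + 13424}{\frac{246}{-6 + 2 \left(-7\right)^{2}} - 1953} = \frac{10606}{\frac{246}{-6 + 2 \cdot 49} - 1953} = \frac{10606}{\frac{246}{-6 + 98} - 1953} = \frac{10606}{\frac{246}{92} - 1953} = \frac{10606}{246 \cdot \frac{1}{92} - 1953} = \frac{10606}{\frac{123}{46} - 1953} = \frac{10606}{- \frac{89715}{46}} = 10606 \left(- \frac{46}{89715}\right) = - \frac{487876}{89715}$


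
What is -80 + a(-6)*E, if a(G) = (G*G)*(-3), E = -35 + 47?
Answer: -1376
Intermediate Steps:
E = 12
a(G) = -3*G**2 (a(G) = G**2*(-3) = -3*G**2)
-80 + a(-6)*E = -80 - 3*(-6)**2*12 = -80 - 3*36*12 = -80 - 108*12 = -80 - 1296 = -1376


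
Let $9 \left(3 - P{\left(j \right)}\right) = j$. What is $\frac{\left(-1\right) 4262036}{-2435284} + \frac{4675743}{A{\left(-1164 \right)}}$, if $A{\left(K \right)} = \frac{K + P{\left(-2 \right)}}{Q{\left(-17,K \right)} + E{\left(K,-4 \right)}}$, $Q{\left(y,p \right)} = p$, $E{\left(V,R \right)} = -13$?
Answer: $\frac{1773823759123606}{374138411} \approx 4.7411 \cdot 10^{6}$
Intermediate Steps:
$P{\left(j \right)} = 3 - \frac{j}{9}$
$A{\left(K \right)} = \frac{\frac{29}{9} + K}{-13 + K}$ ($A{\left(K \right)} = \frac{K + \left(3 - - \frac{2}{9}\right)}{K - 13} = \frac{K + \left(3 + \frac{2}{9}\right)}{-13 + K} = \frac{K + \frac{29}{9}}{-13 + K} = \frac{\frac{29}{9} + K}{-13 + K}$)
$\frac{\left(-1\right) 4262036}{-2435284} + \frac{4675743}{A{\left(-1164 \right)}} = \frac{\left(-1\right) 4262036}{-2435284} + \frac{4675743}{\frac{1}{-13 - 1164} \left(\frac{29}{9} - 1164\right)} = \left(-4262036\right) \left(- \frac{1}{2435284}\right) + \frac{4675743}{\frac{1}{-1177} \left(- \frac{10447}{9}\right)} = \frac{62677}{35813} + \frac{4675743}{\left(- \frac{1}{1177}\right) \left(- \frac{10447}{9}\right)} = \frac{62677}{35813} + \frac{4675743}{\frac{10447}{10593}} = \frac{62677}{35813} + 4675743 \cdot \frac{10593}{10447} = \frac{62677}{35813} + \frac{49530145599}{10447} = \frac{1773823759123606}{374138411}$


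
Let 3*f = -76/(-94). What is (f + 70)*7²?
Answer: 485492/141 ≈ 3443.2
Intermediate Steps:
f = 38/141 (f = (-76/(-94))/3 = (-76*(-1/94))/3 = (⅓)*(38/47) = 38/141 ≈ 0.26950)
(f + 70)*7² = (38/141 + 70)*7² = (9908/141)*49 = 485492/141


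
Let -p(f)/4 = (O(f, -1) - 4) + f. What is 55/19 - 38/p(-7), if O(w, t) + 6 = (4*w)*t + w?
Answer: 801/152 ≈ 5.2697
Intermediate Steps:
O(w, t) = -6 + w + 4*t*w (O(w, t) = -6 + ((4*w)*t + w) = -6 + (4*t*w + w) = -6 + (w + 4*t*w) = -6 + w + 4*t*w)
p(f) = 40 + 8*f (p(f) = -4*(((-6 + f + 4*(-1)*f) - 4) + f) = -4*(((-6 + f - 4*f) - 4) + f) = -4*(((-6 - 3*f) - 4) + f) = -4*((-10 - 3*f) + f) = -4*(-10 - 2*f) = 40 + 8*f)
55/19 - 38/p(-7) = 55/19 - 38/(40 + 8*(-7)) = 55*(1/19) - 38/(40 - 56) = 55/19 - 38/(-16) = 55/19 - 38*(-1/16) = 55/19 + 19/8 = 801/152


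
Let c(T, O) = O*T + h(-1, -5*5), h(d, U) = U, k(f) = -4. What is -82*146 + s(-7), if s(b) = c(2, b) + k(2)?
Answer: -12015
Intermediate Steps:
c(T, O) = -25 + O*T (c(T, O) = O*T - 5*5 = O*T - 25 = -25 + O*T)
s(b) = -29 + 2*b (s(b) = (-25 + b*2) - 4 = (-25 + 2*b) - 4 = -29 + 2*b)
-82*146 + s(-7) = -82*146 + (-29 + 2*(-7)) = -11972 + (-29 - 14) = -11972 - 43 = -12015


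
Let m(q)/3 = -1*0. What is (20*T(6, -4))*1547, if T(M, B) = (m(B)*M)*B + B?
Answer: -123760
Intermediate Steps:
m(q) = 0 (m(q) = 3*(-1*0) = 3*0 = 0)
T(M, B) = B (T(M, B) = (0*M)*B + B = 0*B + B = 0 + B = B)
(20*T(6, -4))*1547 = (20*(-4))*1547 = -80*1547 = -123760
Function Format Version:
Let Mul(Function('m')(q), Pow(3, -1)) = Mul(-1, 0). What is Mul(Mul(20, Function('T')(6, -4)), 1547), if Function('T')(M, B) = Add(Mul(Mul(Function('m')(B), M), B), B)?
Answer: -123760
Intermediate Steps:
Function('m')(q) = 0 (Function('m')(q) = Mul(3, Mul(-1, 0)) = Mul(3, 0) = 0)
Function('T')(M, B) = B (Function('T')(M, B) = Add(Mul(Mul(0, M), B), B) = Add(Mul(0, B), B) = Add(0, B) = B)
Mul(Mul(20, Function('T')(6, -4)), 1547) = Mul(Mul(20, -4), 1547) = Mul(-80, 1547) = -123760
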